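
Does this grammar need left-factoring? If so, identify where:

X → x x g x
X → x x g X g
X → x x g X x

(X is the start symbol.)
Left-factoring is needed when two productions for the same non-terminal
share a common prefix on the right-hand side.

Productions for X:
  X → x x g x
  X → x x g X g
  X → x x g X x

Found common prefix 'x x g' in productions for X

Answer: Yes, X has productions with common prefix 'x x g'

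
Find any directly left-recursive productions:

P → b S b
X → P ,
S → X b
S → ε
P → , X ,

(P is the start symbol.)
No direct left recursion

P → b S b: starts with b
X → P ,: starts with P
S → X b: starts with X
S → ε: starts with ε
P → , X ,: starts with ','

No direct left recursion found.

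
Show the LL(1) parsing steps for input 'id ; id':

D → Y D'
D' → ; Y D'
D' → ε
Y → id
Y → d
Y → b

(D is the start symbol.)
LL(1) parsing maintains a stack (initially the start symbol over $) and the input. At each step: if the stack top is a terminal, match it against the current input token; if it is a non-terminal N, replace it with the RHS of M[N, lookahead] (the unique production whose predict set contains the lookahead).

Stack is shown with the top on the left.

Stack     Input      Action
---------------------------
D $       id ; id $  output D → Y D'
Y D' $    id ; id $  output Y → id
id D' $   id ; id $  match 'id'
D' $      ; id $     output D' → ; Y D'
; Y D' $  ; id $     match ';'
Y D' $    id $       output Y → id
id D' $   id $       match 'id'
D' $      $          output D' → ε
$         $          accept

The string is accepted.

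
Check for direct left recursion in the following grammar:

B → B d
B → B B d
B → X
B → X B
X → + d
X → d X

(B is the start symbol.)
Direct left recursion occurs when N → N α for some non-terminal N (the right-hand side begins with the left-hand side itself).

B → B d: LEFT RECURSIVE (starts with B)
B → B B d: LEFT RECURSIVE (starts with B)
B → X: starts with X
B → X B: starts with X
X → + d: starts with '+'
X → d X: starts with d

The grammar has direct left recursion on: B.

Answer: Yes, B is left-recursive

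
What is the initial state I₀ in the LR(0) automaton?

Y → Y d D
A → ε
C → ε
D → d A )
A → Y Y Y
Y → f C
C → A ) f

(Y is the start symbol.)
First, augment the grammar with Y' → Y
I₀ = CLOSURE({ [Y' → . Y] }):
  [Y' → . Y] has the dot before Y: add [Y → . Y d D], [Y → . f C]
No further items can be added.

I₀ = { [Y → . Y d D], [Y → . f C], [Y' → . Y] }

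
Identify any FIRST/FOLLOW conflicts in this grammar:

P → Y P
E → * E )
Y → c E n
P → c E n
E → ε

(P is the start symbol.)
A FIRST/FOLLOW conflict occurs when a non-terminal N has a nullable alternative N → β (β ⇒* ε) and another alternative N → α with FIRST(α) ∩ FOLLOW(N) ≠ ∅: on such a lookahead the parser cannot decide between expanding α and letting N vanish via β.

Nullable non-terminals: E.

E: nullable alternative(s) E → ε; FOLLOW(E) = { ')', 'n' }
  E → * E ): FIRST \ {ε} = { '*' } — disjoint from FOLLOW(E)
  E → ε: FIRST \ {ε} = { } — this is the only nullable alternative, skip

P, Y have no nullable alternative, so no FIRST/FOLLOW check is needed there.

No FIRST/FOLLOW conflicts found.

Answer: No FIRST/FOLLOW conflicts.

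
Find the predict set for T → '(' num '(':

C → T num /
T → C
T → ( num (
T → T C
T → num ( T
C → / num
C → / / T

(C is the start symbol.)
PREDICT(T → '(' num '(') = (FIRST(RHS) \ {ε}) ∪ (FOLLOW(T) if ε ∈ FIRST(RHS), i.e. RHS ⇒* ε)
FIRST('(' num '(') = { '(' }
ε ∉ FIRST('(' num '('), so FOLLOW(T) is not added.
PREDICT(T → '(' num '(') = { '(' }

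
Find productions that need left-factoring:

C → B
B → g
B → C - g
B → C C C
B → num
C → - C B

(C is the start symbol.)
Yes, B has productions with common prefix 'C'

Left-factoring is needed when two productions for the same non-terminal
share a common prefix on the right-hand side.

Productions for C:
  C → B
  C → - C B
Productions for B:
  B → g
  B → C - g
  B → C C C
  B → num

Found common prefix 'C' in productions for B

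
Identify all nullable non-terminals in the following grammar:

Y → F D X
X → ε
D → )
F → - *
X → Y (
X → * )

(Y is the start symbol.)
A non-terminal is nullable if it can derive ε (the empty string): either it has an ε-production, or it has a production whose right-hand side consists entirely of nullable non-terminals.

ε-productions: X → ε
So X is immediately nullable.
No further non-terminal can be added: every production for the remaining non-terminals contains a terminal or a non-nullable non-terminal.
Nullable = { 'X' }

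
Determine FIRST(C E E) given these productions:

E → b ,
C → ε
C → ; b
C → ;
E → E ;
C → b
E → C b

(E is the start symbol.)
{ ';', 'b' }

FIRST sets of the non-terminals involved (from the grammar, by fixed-point iteration):
  FIRST(C) = { ';', 'b', ε }
  FIRST(E) = { ';', 'b' }

To compute FIRST(C E E), process the symbols left to right:
Symbol C is a non-terminal. Add FIRST(C) \ {ε} = { ';', 'b' }
C is nullable (ε ∈ FIRST(C)), continue to the next symbol.
Symbol E is a non-terminal. Add FIRST(E) \ {ε} = { ';', 'b' }
E is not nullable (ε ∉ FIRST(E)), so stop here.
FIRST(C E E) = { ';', 'b' }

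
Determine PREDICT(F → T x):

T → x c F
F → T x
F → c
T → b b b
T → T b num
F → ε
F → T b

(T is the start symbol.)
{ 'b', 'x' }

PREDICT(F → T x) = (FIRST(RHS) \ {ε}) ∪ (FOLLOW(F) if ε ∈ FIRST(RHS), i.e. RHS ⇒* ε)
FIRST(T) = { 'b', 'x' }
FIRST(T x) = { 'b', 'x' }
ε ∉ FIRST(T x), so FOLLOW(F) is not added.
PREDICT(F → T x) = { 'b', 'x' }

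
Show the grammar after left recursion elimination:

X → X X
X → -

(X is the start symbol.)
X is directly left-recursive. The standard transformation for
  A → A α₁ | ... | A α_m | β₁ | ... | β_n
is
  A  → β₁ A' | ... | β_n A'
  A' → α₁ A' | ... | α_m A' | ε

X → - becomes X → - X'
X → X X becomes X' → X X'
Add X' → ε

Resulting grammar:
X → - X'
X' → X X'
X' → ε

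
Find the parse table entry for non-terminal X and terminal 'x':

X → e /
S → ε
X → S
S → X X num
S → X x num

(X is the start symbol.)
X → S

To find M[X, 'x'], we find productions for X where 'x' is in the predict set (PREDICT(N → α) = (FIRST(α) \ {ε}) ∪ (FOLLOW(N) if α ⇒* ε)).

Relevant sets:
  FIRST(S) = { 'e', 'num', 'x', ε }
  FOLLOW(X) = { $, 'e', 'num', 'x' }

X → e /: PREDICT = { 'e' }
X → S: PREDICT = { $, 'e', 'num', 'x' }
  'x' is in predict set, so this production goes in M[X, 'x']

M[X, 'x'] = X → S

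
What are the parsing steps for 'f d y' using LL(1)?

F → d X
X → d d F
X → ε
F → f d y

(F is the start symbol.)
LL(1) parsing maintains a stack (initially the start symbol over $) and the input. At each step: if the stack top is a terminal, match it against the current input token; if it is a non-terminal N, replace it with the RHS of M[N, lookahead] (the unique production whose predict set contains the lookahead).

Stack is shown with the top on the left.

Stack    Input    Action
------------------------
F $      f d y $  output F → f d y
f d y $  f d y $  match 'f'
d y $    d y $    match 'd'
y $      y $      match 'y'
$        $        accept

The string is accepted.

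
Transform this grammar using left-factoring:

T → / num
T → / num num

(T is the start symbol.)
T → / num T'
T' → ε
T' → num

Left-factoring transforms A → αβ₁ | αβ₂ into A → αA' and A' → β₁ | β₂
(α is the longest common prefix among the alternatives). Repeat until
no nonterminal has two alternatives with a common prefix.

Round 1: T has alternatives sharing prefix '/ num'. Introduce T': T → / num T'
  Add: T' → ε
  Add: T' → num

No remaining common prefixes — done.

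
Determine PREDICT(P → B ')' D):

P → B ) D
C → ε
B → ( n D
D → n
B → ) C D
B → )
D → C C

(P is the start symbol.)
{ '(', ')' }

PREDICT(P → B ')' D) = (FIRST(RHS) \ {ε}) ∪ (FOLLOW(P) if ε ∈ FIRST(RHS), i.e. RHS ⇒* ε)
FIRST(B) = { '(', ')' }
FIRST(B ')' D) = { '(', ')' }
ε ∉ FIRST(B ')' D), so FOLLOW(P) is not added.
PREDICT(P → B ')' D) = { '(', ')' }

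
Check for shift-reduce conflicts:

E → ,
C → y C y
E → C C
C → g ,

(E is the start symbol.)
No shift-reduce conflicts

A shift-reduce conflict occurs when an LR(0) state has both:
  - a complete (reduce) item [A → α .] (dot at the end), and
  - a shift item [B → β . c γ] (dot before a terminal).

Augment with E' → E and build the canonical LR(0) collection (I0 = CLOSURE({[E' → . E]}), then GOTO on every symbol after a dot until no new states appear). It has 10 states:
  I0: { [C → . g ,], [C → . y C y], [E → . ,], [E → . C C], [E' → . E] }  — shift
  I1: { [E → , .] }  — reduce
  I2: { [C → . g ,], [C → . y C y], [E → C . C] }  — shift
  I3: { [E' → E .] }  — accept
  I4: { [C → g . ,] }  — shift
  I5: { [C → . g ,], [C → . y C y], [C → y . C y] }  — shift
  I6: { [C → y C . y] }  — shift
  I7: { [C → y C y .] }  — reduce
  I8: { [C → g , .] }  — reduce
  I9: { [E → C C .] }  — reduce

No state contains both a complete item and a shift item.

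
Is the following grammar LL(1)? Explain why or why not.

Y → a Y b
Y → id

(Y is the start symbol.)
Yes, the grammar is LL(1).

A grammar is LL(1) if for each non-terminal N with multiple productions, the predict sets of those productions are pairwise disjoint, where PREDICT(N → α) = (FIRST(α) \ {ε}) ∪ (FOLLOW(N) if α ⇒* ε).

For Y:
  PREDICT(Y → a Y b) = { 'a' }
  PREDICT(Y → id) = { 'id' }

All predict sets are disjoint. The grammar IS LL(1).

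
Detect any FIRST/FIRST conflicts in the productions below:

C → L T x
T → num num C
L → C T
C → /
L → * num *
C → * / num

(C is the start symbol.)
Yes. C → L T x / C → '/' on { '/' }; C → L T x / C → '*' '/' num on { '*' }; L → C T / L → '*' num '*' on { '*' }

A FIRST/FIRST conflict occurs when two productions N → α and N → β for the same non-terminal have FIRST(α) ∩ FIRST(β) ≠ ∅ (with ε ∈ FIRST of a nullable right-hand side, so two nullable alternatives also conflict).

FIRST sets of the non-terminals at (or reachable through a nullable prefix from) the front of some alternative:
  FIRST(L) = { '*', '/' }
  FIRST(C) = { '*', '/' }

Productions for C:
  C → L T x: FIRST = { '*', '/' }
  C → /: FIRST = { '/' }
  C → * / num: FIRST = { '*' }
Productions for L:
  L → C T: FIRST = { '*', '/' }
  L → * num *: FIRST = { '*' }
T has only one production, so no FIRST/FIRST conflict is possible there.

Conflict for C: C → L T x and C → /
  Overlap: { '/' }
Conflict for C: C → L T x and C → * / num
  Overlap: { '*' }
Conflict for L: L → C T and L → * num *
  Overlap: { '*' }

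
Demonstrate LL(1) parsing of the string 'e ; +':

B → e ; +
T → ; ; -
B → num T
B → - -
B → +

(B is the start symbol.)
Stack is shown with the top on the left.

Stack    Input    Action
------------------------
B $      e ; + $  output B → e ; +
e ; + $  e ; + $  match 'e'
; + $    ; + $    match ';'
+ $      + $      match '+'
$        $        accept

The string is accepted.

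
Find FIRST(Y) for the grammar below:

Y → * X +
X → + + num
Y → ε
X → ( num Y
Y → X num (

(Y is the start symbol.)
To compute FIRST(Y), examine every production with Y on the left-hand side, reading each right-hand side left to right until a non-nullable symbol is reached.

FIRST sets of the other non-terminals involved (by the same procedure, iterated to a fixed point):
  FIRST(X) = { '(', '+' }

From Y → * X +:
  - '*' is a terminal: add '*' and stop
From Y → ε:
  - ε-production, so ε ∈ FIRST(Y)
From Y → X num (:
  - X is a non-terminal: add FIRST(X) \ {ε} = { '(', '+' }
    X is not nullable, so stop

Collecting: FIRST(Y) = { '(', '*', '+', ε }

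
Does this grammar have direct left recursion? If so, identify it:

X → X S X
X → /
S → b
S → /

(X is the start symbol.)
Yes, X is left-recursive

Direct left recursion occurs when N → N α for some non-terminal N (the right-hand side begins with the left-hand side itself).

X → X S X: LEFT RECURSIVE (starts with X)
X → /: starts with '/'
S → b: starts with b
S → /: starts with '/'

The grammar has direct left recursion on: X.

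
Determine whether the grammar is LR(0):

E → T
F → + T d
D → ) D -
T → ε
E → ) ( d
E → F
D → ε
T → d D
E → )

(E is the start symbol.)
No. Shift-reduce conflict between [T → .] and [E → . )]

Augment with E' → E and build the canonical LR(0) collection (I0 = CLOSURE({[E' → . E]}), then GOTO on every symbol after a dot until no new states appear). It has 15 states:
  I0: { [E → . ) ( d], [E → . )], [E → . F], [E → . T], [E' → . E], [F → . + T d], [T → . d D], [T → .] }  — shift, reduce
  I1: { [E → ) . ( d], [E → ) .] }  — shift, reduce
  I2: { [F → + . T d], [T → . d D], [T → .] }  — shift, reduce
  I3: { [E' → E .] }  — accept
  I4: { [E → F .] }  — reduce
  I5: { [E → T .] }  — reduce
  I6: { [D → . ) D -], [D → .], [T → d . D] }  — shift, reduce
  I7: { [D → ) . D -], [D → . ) D -], [D → .] }  — shift, reduce
  I8: { [T → d D .] }  — reduce
  I9: { [D → ) D . -] }  — shift
  I10: { [D → ) D - .] }  — reduce
  I11: { [F → + T . d] }  — shift
  I12: { [F → + T d .] }  — reduce
  I13: { [E → ) ( . d] }  — shift
  I14: { [E → ) ( d .] }  — reduce

Conflict in state I0:
  Shift-reduce conflict between [T → .] and [E → . )]
So the grammar is NOT LR(0).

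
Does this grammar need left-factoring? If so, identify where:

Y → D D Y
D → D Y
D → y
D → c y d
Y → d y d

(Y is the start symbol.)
Left-factoring is needed when two productions for the same non-terminal
share a common prefix on the right-hand side.

Productions for Y:
  Y → D D Y
  Y → d y d
Productions for D:
  D → D Y
  D → y
  D → c y d

No common prefixes found.

Answer: No, left-factoring is not needed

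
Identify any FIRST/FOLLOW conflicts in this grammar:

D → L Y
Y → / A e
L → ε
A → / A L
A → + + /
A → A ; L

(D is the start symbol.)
No FIRST/FOLLOW conflicts.

A FIRST/FOLLOW conflict occurs when a non-terminal N has a nullable alternative N → β (β ⇒* ε) and another alternative N → α with FIRST(α) ∩ FOLLOW(N) ≠ ∅: on such a lookahead the parser cannot decide between expanding α and letting N vanish via β.

Nullable non-terminals: L.
L has a nullable alternative but only one production, so nothing to check.

A, D, Y have no nullable alternative, so no FIRST/FOLLOW check is needed there.

No FIRST/FOLLOW conflicts found.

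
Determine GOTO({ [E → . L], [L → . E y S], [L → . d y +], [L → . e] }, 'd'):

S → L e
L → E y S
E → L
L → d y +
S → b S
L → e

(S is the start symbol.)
GOTO(I, 'd') = CLOSURE({ [A → αX.β] : [A → α.Xβ] ∈ I, X = 'd' })

Items with dot before 'd', with the dot advanced:
  [L → . d y +] → [L → d . y +]
Closure adds nothing (no advanced item has the dot before a non-terminal).

GOTO = { [L → d . y +] }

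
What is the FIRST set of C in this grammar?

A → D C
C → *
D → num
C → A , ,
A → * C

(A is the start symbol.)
FIRST sets of the other non-terminals involved (by the same procedure, iterated to a fixed point):
  FIRST(A) = { '*', 'num' }

From C → *:
  - '*' is a terminal: add '*' and stop
From C → A , ,:
  - A is a non-terminal: add FIRST(A) \ {ε} = { '*', 'num' }
    A is not nullable, so stop

Collecting: FIRST(C) = { '*', 'num' }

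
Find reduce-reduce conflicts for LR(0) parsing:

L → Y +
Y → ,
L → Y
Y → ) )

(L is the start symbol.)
No reduce-reduce conflicts

A reduce-reduce conflict occurs when an LR(0) state has two complete items [A → α .] and [B → β .] — both call for a reduction, and with no lookahead the parser cannot choose between them.

Augment with L' → L and build the canonical LR(0) collection (I0 = CLOSURE({[L' → . L]}), then GOTO on every symbol after a dot until no new states appear). It has 7 states:
  I0: { [L → . Y +], [L → . Y], [L' → . L], [Y → . ) )], [Y → . ,] }  — shift
  I1: { [Y → ) . )] }  — shift
  I2: { [Y → , .] }  — reduce
  I3: { [L' → L .] }  — accept
  I4: { [L → Y . +], [L → Y .] }  — shift, reduce
  I5: { [L → Y + .] }  — reduce
  I6: { [Y → ) ) .] }  — reduce

No state contains more than one complete item.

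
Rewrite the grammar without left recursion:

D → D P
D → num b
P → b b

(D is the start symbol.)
D is directly left-recursive. The standard transformation for
  A → A α₁ | ... | A α_m | β₁ | ... | β_n
is
  A  → β₁ A' | ... | β_n A'
  A' → α₁ A' | ... | α_m A' | ε

D → num b becomes D → num b D'
D → D P becomes D' → P D'
Add D' → ε

Productions for other non-terminals are unchanged:
  P → b b

Resulting grammar:
D → num b D'
D' → P D'
D' → ε
P → b b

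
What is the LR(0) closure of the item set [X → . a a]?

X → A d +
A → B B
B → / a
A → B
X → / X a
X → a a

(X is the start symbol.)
{ [X → . a a] }

To compute CLOSURE, for each item [A → α.Bβ] where B is a non-terminal, add [B → .γ] for all productions B → γ; repeat for the newly added items until nothing changes.

Start with: [X → . a a]
The dot precedes the terminal a, so nothing is added.

CLOSURE = { [X → . a a] }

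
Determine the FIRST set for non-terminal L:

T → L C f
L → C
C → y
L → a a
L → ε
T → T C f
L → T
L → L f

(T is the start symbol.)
FIRST sets of the other non-terminals involved (by the same procedure, iterated to a fixed point):
  FIRST(C) = { 'y' }
  FIRST(T) = { 'a', 'f', 'y' }

From L → C:
  - C is a non-terminal: add FIRST(C) \ {ε} = { 'y' }
    C is not nullable, so stop
From L → a a:
  - a is a terminal: add 'a' and stop
From L → ε:
  - ε-production, so ε ∈ FIRST(L)
From L → T:
  - T is a non-terminal: add FIRST(T) \ {ε} = { 'a', 'f', 'y' }
    T is not nullable, so stop
From L → L f:
  - L is the symbol being defined: contributes nothing new
    L is nullable, so continue to the next symbol
  - f is a terminal: add 'f' and stop

Collecting: FIRST(L) = { 'a', 'f', 'y', ε }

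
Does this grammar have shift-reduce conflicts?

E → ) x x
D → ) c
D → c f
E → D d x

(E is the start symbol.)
No shift-reduce conflicts

A shift-reduce conflict occurs when an LR(0) state has both:
  - a complete (reduce) item [A → α .] (dot at the end), and
  - a shift item [B → β . c γ] (dot before a terminal).

Augment with E' → E and build the canonical LR(0) collection (I0 = CLOSURE({[E' → . E]}), then GOTO on every symbol after a dot until no new states appear). It has 11 states:
  I0: { [D → . ) c], [D → . c f], [E → . ) x x], [E → . D d x], [E' → . E] }  — shift
  I1: { [D → ) . c], [E → ) . x x] }  — shift
  I2: { [E → D . d x] }  — shift
  I3: { [E' → E .] }  — accept
  I4: { [D → c . f] }  — shift
  I5: { [D → c f .] }  — reduce
  I6: { [E → D d . x] }  — shift
  I7: { [E → D d x .] }  — reduce
  I8: { [D → ) c .] }  — reduce
  I9: { [E → ) x . x] }  — shift
  I10: { [E → ) x x .] }  — reduce

No state contains both a complete item and a shift item.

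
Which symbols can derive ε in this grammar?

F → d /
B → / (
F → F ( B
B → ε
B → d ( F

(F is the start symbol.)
{ 'B' }

A non-terminal is nullable if it can derive ε (the empty string): either it has an ε-production, or it has a production whose right-hand side consists entirely of nullable non-terminals.

ε-productions: B → ε
So B is immediately nullable.
No further non-terminal can be added: every production for the remaining non-terminals contains a terminal or a non-nullable non-terminal.
Nullable = { 'B' }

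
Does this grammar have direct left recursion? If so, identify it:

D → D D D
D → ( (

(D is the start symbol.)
Yes, D is left-recursive

D → D D D: LEFT RECURSIVE (starts with D)
D → ( (: starts with '('

The grammar has direct left recursion on: D.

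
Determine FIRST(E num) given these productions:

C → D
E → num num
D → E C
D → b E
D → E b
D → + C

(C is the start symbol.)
{ 'num' }

FIRST sets of the non-terminals involved (from the grammar, by fixed-point iteration):
  FIRST(E) = { 'num' }

To compute FIRST(E num), process the symbols left to right:
Symbol E is a non-terminal. Add FIRST(E) \ {ε} = { 'num' }
E is not nullable (ε ∉ FIRST(E)), so stop here.
FIRST(E num) = { 'num' }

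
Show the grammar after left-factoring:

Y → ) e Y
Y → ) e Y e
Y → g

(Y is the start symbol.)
Y → ) e Y Y'
Y' → ε
Y' → e
Y → g

Left-factoring transforms A → αβ₁ | αβ₂ into A → αA' and A' → β₁ | β₂
(α is the longest common prefix among the alternatives). Repeat until
no nonterminal has two alternatives with a common prefix.

Round 1: Y has alternatives sharing prefix ') e Y'. Introduce Y': Y → ) e Y Y'
  Add: Y' → ε
  Add: Y' → e

No remaining common prefixes — done.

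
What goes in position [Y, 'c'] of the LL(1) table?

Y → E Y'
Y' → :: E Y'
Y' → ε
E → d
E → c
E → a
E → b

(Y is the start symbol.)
To find M[Y, 'c'], we find productions for Y where 'c' is in the predict set (PREDICT(N → α) = (FIRST(α) \ {ε}) ∪ (FOLLOW(N) if α ⇒* ε)).

Relevant sets:
  FIRST(E) = { 'a', 'b', 'c', 'd' }

Y → E Y': PREDICT = { 'a', 'b', 'c', 'd' }
  'c' is in predict set, so this production goes in M[Y, 'c']

M[Y, 'c'] = Y → E Y'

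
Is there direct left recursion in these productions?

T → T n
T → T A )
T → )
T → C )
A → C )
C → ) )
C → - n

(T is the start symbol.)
Yes, T is left-recursive

T → T n: LEFT RECURSIVE (starts with T)
T → T A ): LEFT RECURSIVE (starts with T)
T → ): starts with ')'
T → C ): starts with C
A → C ): starts with C
C → ) ): starts with ')'
C → - n: starts with '-'

The grammar has direct left recursion on: T.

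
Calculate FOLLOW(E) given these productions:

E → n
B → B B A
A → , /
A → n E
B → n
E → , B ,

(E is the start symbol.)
{ $, ',', 'n' }

To compute FOLLOW(E), find every occurrence of E on a right-hand side N → α E β: add FIRST(β) \ {ε}, and if β is empty or nullable also add FOLLOW(N). Iterate to a fixed point.

E is the start symbol, so $ ∈ FOLLOW(E).
In A → n E: E is at the end, add FOLLOW(A)

The FOLLOW sets referred to above (computed the same way, to a fixed point):
  FOLLOW(A) = { ',', 'n' }

Taking the union: FOLLOW(E) = { $, ',', 'n' }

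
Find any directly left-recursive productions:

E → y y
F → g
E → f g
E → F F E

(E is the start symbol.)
No direct left recursion

Direct left recursion occurs when N → N α for some non-terminal N (the right-hand side begins with the left-hand side itself).

E → y y: starts with y
F → g: starts with g
E → f g: starts with f
E → F F E: starts with F

No direct left recursion found.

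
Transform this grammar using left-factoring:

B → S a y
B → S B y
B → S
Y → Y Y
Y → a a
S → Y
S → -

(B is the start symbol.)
B → S B'
B' → a y
B' → B y
B' → ε
Y → Y Y
Y → a a
S → Y
S → -

Left-factoring transforms A → αβ₁ | αβ₂ into A → αA' and A' → β₁ | β₂
(α is the longest common prefix among the alternatives). Repeat until
no nonterminal has two alternatives with a common prefix.

Round 1: B has alternatives sharing prefix 'S'. Introduce B': B → S B'
  Add: B' → a y
  Add: B' → B y
  Add: B' → ε

No remaining common prefixes — done.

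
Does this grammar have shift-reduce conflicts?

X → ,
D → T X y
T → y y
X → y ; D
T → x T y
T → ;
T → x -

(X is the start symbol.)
Augment with X' → X and build the canonical LR(0) collection (I0 = CLOSURE({[X' → . X]}), then GOTO on every symbol after a dot until no new states appear). It has 16 states:
  I0: { [X → . ,], [X → . y ; D], [X' → . X] }  — shift
  I1: { [X → , .] }  — reduce
  I2: { [X' → X .] }  — accept
  I3: { [X → y . ; D] }  — shift
  I4: { [D → . T X y], [T → . ;], [T → . x -], [T → . x T y], [T → . y y], [X → y ; . D] }  — shift
  I5: { [T → ; .] }  — reduce
  I6: { [X → y ; D .] }  — reduce
  I7: { [D → T . X y], [X → . ,], [X → . y ; D] }  — shift
  I8: { [T → . ;], [T → . x -], [T → . x T y], [T → . y y], [T → x . -], [T → x . T y] }  — shift
  I9: { [T → y . y] }  — shift
  I10: { [T → y y .] }  — reduce
  I11: { [T → x - .] }  — reduce
  I12: { [T → x T . y] }  — shift
  I13: { [T → x T y .] }  — reduce
  I14: { [D → T X . y] }  — shift
  I15: { [D → T X y .] }  — reduce

No state contains both a complete item and a shift item.

Answer: No shift-reduce conflicts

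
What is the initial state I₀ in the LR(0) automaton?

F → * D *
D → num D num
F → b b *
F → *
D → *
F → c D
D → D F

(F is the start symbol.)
First, augment the grammar with F' → F
I₀ = CLOSURE({ [F' → . F] }):
  [F' → . F] has the dot before F: add [F → . * D *], [F → . b b *], [F → . *], [F → . c D]
No further items can be added.

I₀ = { [F → . * D *], [F → . *], [F → . b b *], [F → . c D], [F' → . F] }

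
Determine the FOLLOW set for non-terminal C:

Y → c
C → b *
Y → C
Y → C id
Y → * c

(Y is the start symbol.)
To compute FOLLOW(C), find every occurrence of C on a right-hand side N → α C β: add FIRST(β) \ {ε}, and if β is empty or nullable also add FOLLOW(N). Iterate to a fixed point.

In Y → C: C is at the end, add FOLLOW(Y)
In Y → C id: C is followed by id, add FIRST(id) \ {ε} = { 'id' }

The FOLLOW sets referred to above (computed the same way, to a fixed point):
  FOLLOW(Y) = { $ }

Taking the union: FOLLOW(C) = { $, 'id' }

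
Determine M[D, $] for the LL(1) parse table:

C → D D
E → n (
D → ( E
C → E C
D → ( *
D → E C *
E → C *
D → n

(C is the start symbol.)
To find M[D, $], we find productions for D where $ is in the predict set (PREDICT(N → α) = (FIRST(α) \ {ε}) ∪ (FOLLOW(N) if α ⇒* ε)).

Relevant sets:
  FIRST(E) = { '(', 'n' }

D → ( E: PREDICT = { '(' }
D → ( *: PREDICT = { '(' }
D → E C *: PREDICT = { '(', 'n' }
D → n: PREDICT = { 'n' }

M[D, $] is empty (no production applies)

Answer: Empty (error entry)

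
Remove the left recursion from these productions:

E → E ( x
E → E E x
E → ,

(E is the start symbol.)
E is directly left-recursive. The standard transformation for
  A → A α₁ | ... | A α_m | β₁ | ... | β_n
is
  A  → β₁ A' | ... | β_n A'
  A' → α₁ A' | ... | α_m A' | ε

E → , becomes E → , E'
E → E ( x becomes E' → ( x E'
E → E E x becomes E' → E x E'
Add E' → ε

Resulting grammar:
E → , E'
E' → ( x E'
E' → E x E'
E' → ε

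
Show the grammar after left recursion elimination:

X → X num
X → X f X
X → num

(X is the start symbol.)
X → num X'
X' → num X'
X' → f X X'
X' → ε

X is directly left-recursive. The standard transformation for
  A → A α₁ | ... | A α_m | β₁ | ... | β_n
is
  A  → β₁ A' | ... | β_n A'
  A' → α₁ A' | ... | α_m A' | ε

X → num becomes X → num X'
X → X num becomes X' → num X'
X → X f X becomes X' → f X X'
Add X' → ε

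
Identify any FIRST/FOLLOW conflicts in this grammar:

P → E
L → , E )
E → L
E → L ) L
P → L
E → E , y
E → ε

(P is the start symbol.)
A FIRST/FOLLOW conflict occurs when a non-terminal N has a nullable alternative N → β (β ⇒* ε) and another alternative N → α with FIRST(α) ∩ FOLLOW(N) ≠ ∅: on such a lookahead the parser cannot decide between expanding α and letting N vanish via β.

Nullable non-terminals: E, P.
FIRST sets used below: FIRST(L) = { ',' }, FIRST(E) = { ',', ε }

E: nullable alternative(s) E → ε; FOLLOW(E) = { $, ')', ',' }
  E → L: FIRST \ {ε} = { ',' } — overlaps FOLLOW(E) on { ',' }: CONFLICT
  E → L ) L: FIRST \ {ε} = { ',' } — overlaps FOLLOW(E) on { ',' }: CONFLICT
  E → E , y: FIRST \ {ε} = { ',' } — overlaps FOLLOW(E) on { ',' }: CONFLICT
  E → ε: FIRST \ {ε} = { } — this is the only nullable alternative, skip

P: nullable alternative(s) P → E; FOLLOW(P) = { $ }
  P → E: FIRST \ {ε} = { ',' } — this is the only nullable alternative, skip
  P → L: FIRST \ {ε} = { ',' } — disjoint from FOLLOW(P)

L has no nullable alternative, so no FIRST/FOLLOW check is needed there.

So the grammar has 3 FIRST/FOLLOW conflicts (marked CONFLICT above).

Answer: Yes. E → L with FOLLOW(E) on { ',' }; E → L ')' L with FOLLOW(E) on { ',' }; E → E ',' y with FOLLOW(E) on { ',' }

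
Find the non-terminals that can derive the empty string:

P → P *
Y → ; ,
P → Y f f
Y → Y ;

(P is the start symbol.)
A non-terminal is nullable if it can derive ε (the empty string): either it has an ε-production, or it has a production whose right-hand side consists entirely of nullable non-terminals.

There are no ε-productions, so no non-terminal can derive ε.
No non-terminals are nullable.

Answer: None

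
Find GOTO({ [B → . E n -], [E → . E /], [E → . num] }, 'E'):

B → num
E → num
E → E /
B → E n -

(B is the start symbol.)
{ [B → E . n -], [E → E . /] }

GOTO(I, 'E') = CLOSURE({ [A → αX.β] : [A → α.Xβ] ∈ I, X = 'E' })

Items with dot before 'E', with the dot advanced:
  [B → . E n -] → [B → E . n -]
  [E → . E /] → [E → E . /]
Closure adds nothing (no advanced item has the dot before a non-terminal).

GOTO = { [B → E . n -], [E → E . /] }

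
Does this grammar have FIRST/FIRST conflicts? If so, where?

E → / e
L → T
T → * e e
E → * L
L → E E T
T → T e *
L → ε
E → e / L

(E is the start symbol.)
Yes. L → T / L → E E T on { '*' }; T → '*' e e / T → T e '*' on { '*' }

A FIRST/FIRST conflict occurs when two productions N → α and N → β for the same non-terminal have FIRST(α) ∩ FIRST(β) ≠ ∅ (with ε ∈ FIRST of a nullable right-hand side, so two nullable alternatives also conflict).

FIRST sets of the non-terminals at (or reachable through a nullable prefix from) the front of some alternative:
  FIRST(T) = { '*' }
  FIRST(E) = { '*', '/', 'e' }

Productions for E:
  E → / e: FIRST = { '/' }
  E → * L: FIRST = { '*' }
  E → e / L: FIRST = { 'e' }
Productions for L:
  L → T: FIRST = { '*' }
  L → E E T: FIRST = { '*', '/', 'e' }
  L → ε: FIRST = { ε }
Productions for T:
  T → * e e: FIRST = { '*' }
  T → T e *: FIRST = { '*' }

Conflict for L: L → T and L → E E T
  Overlap: { '*' }
Conflict for T: T → * e e and T → T e *
  Overlap: { '*' }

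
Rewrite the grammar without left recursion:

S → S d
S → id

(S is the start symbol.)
S → id S'
S' → d S'
S' → ε

S is directly left-recursive. The standard transformation for
  A → A α₁ | ... | A α_m | β₁ | ... | β_n
is
  A  → β₁ A' | ... | β_n A'
  A' → α₁ A' | ... | α_m A' | ε

S → id becomes S → id S'
S → S d becomes S' → d S'
Add S' → ε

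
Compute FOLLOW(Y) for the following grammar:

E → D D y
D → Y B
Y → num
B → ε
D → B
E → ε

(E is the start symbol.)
To compute FOLLOW(Y), find every occurrence of Y on a right-hand side N → α Y β: add FIRST(β) \ {ε}, and if β is empty or nullable also add FOLLOW(N). Iterate to a fixed point.

In D → Y B: Y is followed by B, add FIRST(B) \ {ε} = { }
  B is nullable, so also add FOLLOW(D)

The FOLLOW sets referred to above (computed the same way, to a fixed point):
  FOLLOW(D) = { 'num', 'y' }

Taking the union: FOLLOW(Y) = { 'num', 'y' }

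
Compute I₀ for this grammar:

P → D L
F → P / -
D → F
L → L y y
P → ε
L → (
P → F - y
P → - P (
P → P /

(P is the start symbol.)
First, augment the grammar with P' → P
I₀ = CLOSURE({ [P' → . P] }):
  [P' → . P] has the dot before P: add [P → . D L], [P → .], [P → . F - y], [P → . - P (], [P → . P /]
  [P → . D L] has the dot before D: add [D → . F]
  [P → . F - y] has the dot before F: add [F → . P / -]
No further items can be added.

I₀ = { [D → . F], [F → . P / -], [P → . - P (], [P → . D L], [P → . F - y], [P → . P /], [P → .], [P' → . P] }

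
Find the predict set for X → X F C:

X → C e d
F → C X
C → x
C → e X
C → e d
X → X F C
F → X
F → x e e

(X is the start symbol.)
{ 'e', 'x' }

PREDICT(X → X F C) = (FIRST(RHS) \ {ε}) ∪ (FOLLOW(X) if ε ∈ FIRST(RHS), i.e. RHS ⇒* ε)
FIRST(X) = { 'e', 'x' }
FIRST(X F C) = { 'e', 'x' }
ε ∉ FIRST(X F C), so FOLLOW(X) is not added.
PREDICT(X → X F C) = { 'e', 'x' }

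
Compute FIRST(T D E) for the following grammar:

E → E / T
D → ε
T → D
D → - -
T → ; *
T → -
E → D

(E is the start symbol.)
{ '-', '/', ';', ε }

FIRST sets of the non-terminals involved (from the grammar, by fixed-point iteration):
  FIRST(T) = { '-', ';', ε }
  FIRST(D) = { '-', ε }
  FIRST(E) = { '-', '/', ε }

To compute FIRST(T D E), process the symbols left to right:
Symbol T is a non-terminal. Add FIRST(T) \ {ε} = { '-', ';' }
T is nullable (ε ∈ FIRST(T)), continue to the next symbol.
Symbol D is a non-terminal. Add FIRST(D) \ {ε} = { '-' }
D is nullable (ε ∈ FIRST(D)), continue to the next symbol.
Symbol E is a non-terminal. Add FIRST(E) \ {ε} = { '-', '/' }
E is nullable (ε ∈ FIRST(E)), continue to the next symbol.
All symbols are nullable, so ε is in the result.
FIRST(T D E) = { '-', '/', ';', ε }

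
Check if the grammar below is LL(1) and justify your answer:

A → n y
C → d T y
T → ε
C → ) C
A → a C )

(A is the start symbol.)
A grammar is LL(1) if for each non-terminal N with multiple productions, the predict sets of those productions are pairwise disjoint, where PREDICT(N → α) = (FIRST(α) \ {ε}) ∪ (FOLLOW(N) if α ⇒* ε).

For A:
  PREDICT(A → n y) = { 'n' }
  PREDICT(A → a C ')') = { 'a' }
For C:
  PREDICT(C → d T y) = { 'd' }
  PREDICT(C → ')' C) = { ')' }
T has a single production, so nothing to check there.

All predict sets are disjoint. The grammar IS LL(1).

Answer: Yes, the grammar is LL(1).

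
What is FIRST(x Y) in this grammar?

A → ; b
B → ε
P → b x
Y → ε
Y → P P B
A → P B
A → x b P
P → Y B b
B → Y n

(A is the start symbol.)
To compute FIRST(x Y), process the symbols left to right:
Symbol x is a terminal. Add 'x' and stop.
FIRST(x Y) = { 'x' }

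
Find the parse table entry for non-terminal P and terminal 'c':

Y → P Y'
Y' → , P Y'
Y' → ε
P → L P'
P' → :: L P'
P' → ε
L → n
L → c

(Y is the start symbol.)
P → L P'

To find M[P, 'c'], we find productions for P where 'c' is in the predict set (PREDICT(N → α) = (FIRST(α) \ {ε}) ∪ (FOLLOW(N) if α ⇒* ε)).

Relevant sets:
  FIRST(L) = { 'c', 'n' }

P → L P': PREDICT = { 'c', 'n' }
  'c' is in predict set, so this production goes in M[P, 'c']

M[P, 'c'] = P → L P'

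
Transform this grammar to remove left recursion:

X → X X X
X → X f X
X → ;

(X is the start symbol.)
X is directly left-recursive. The standard transformation for
  A → A α₁ | ... | A α_m | β₁ | ... | β_n
is
  A  → β₁ A' | ... | β_n A'
  A' → α₁ A' | ... | α_m A' | ε

X → ; becomes X → ; X'
X → X X X becomes X' → X X X'
X → X f X becomes X' → f X X'
Add X' → ε

Resulting grammar:
X → ; X'
X' → X X X'
X' → f X X'
X' → ε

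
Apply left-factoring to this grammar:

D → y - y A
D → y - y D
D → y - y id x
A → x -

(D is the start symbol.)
Left-factoring transforms A → αβ₁ | αβ₂ into A → αA' and A' → β₁ | β₂
(α is the longest common prefix among the alternatives). Repeat until
no nonterminal has two alternatives with a common prefix.

Round 1: D has alternatives sharing prefix 'y - y'. Introduce D': D → y - y D'
  Add: D' → A
  Add: D' → D
  Add: D' → id x

No remaining common prefixes — done.

Resulting grammar:
D → y - y D'
D' → A
D' → D
D' → id x
A → x -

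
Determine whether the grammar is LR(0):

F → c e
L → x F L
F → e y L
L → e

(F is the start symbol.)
Yes, the grammar is LR(0)

A grammar is LR(0) if no state in the canonical LR(0) collection has:
  - both a shift item (dot before a terminal) and a complete item (shift-reduce conflict), or
  - two or more complete items (reduce-reduce conflict; the accept item [F' → F .] counts as a complete item here).

Augment with F' → F and build the canonical LR(0) collection (I0 = CLOSURE({[F' → . F]}), then GOTO on every symbol after a dot until no new states appear). It has 11 states:
  I0: { [F → . c e], [F → . e y L], [F' → . F] }  — shift
  I1: { [F' → F .] }  — accept
  I2: { [F → c . e] }  — shift
  I3: { [F → e . y L] }  — shift
  I4: { [F → e y . L], [L → . e], [L → . x F L] }  — shift
  I5: { [F → e y L .] }  — reduce
  I6: { [L → e .] }  — reduce
  I7: { [F → . c e], [F → . e y L], [L → x . F L] }  — shift
  I8: { [L → . e], [L → . x F L], [L → x F . L] }  — shift
  I9: { [L → x F L .] }  — reduce
  I10: { [F → c e .] }  — reduce

Every state is either a pure shift/goto state or contains exactly one complete item and nothing to shift — no conflicts. The grammar is LR(0).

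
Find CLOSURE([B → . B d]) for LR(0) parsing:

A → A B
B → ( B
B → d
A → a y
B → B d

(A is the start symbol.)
{ [B → . ( B], [B → . B d], [B → . d] }

To compute CLOSURE, for each item [A → α.Bβ] where B is a non-terminal, add [B → .γ] for all productions B → γ; repeat for the newly added items until nothing changes.

Start with: [B → . B d]
  [B → . B d] has the dot before B: add [B → . ( B], [B → . d]
No further items can be added.

CLOSURE = { [B → . ( B], [B → . B d], [B → . d] }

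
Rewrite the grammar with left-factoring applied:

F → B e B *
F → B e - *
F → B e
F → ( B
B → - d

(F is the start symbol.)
F → B e F'
F' → B *
F' → - *
F' → ε
F → ( B
B → - d

Left-factoring transforms A → αβ₁ | αβ₂ into A → αA' and A' → β₁ | β₂
(α is the longest common prefix among the alternatives). Repeat until
no nonterminal has two alternatives with a common prefix.

Round 1: F has alternatives sharing prefix 'B e'. Introduce F': F → B e F'
  Add: F' → B *
  Add: F' → - *
  Add: F' → ε

No remaining common prefixes — done.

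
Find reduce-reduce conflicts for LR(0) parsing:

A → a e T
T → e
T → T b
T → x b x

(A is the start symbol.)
No reduce-reduce conflicts

A reduce-reduce conflict occurs when an LR(0) state has two complete items [A → α .] and [B → β .] — both call for a reduction, and with no lookahead the parser cannot choose between them.

Augment with A' → A and build the canonical LR(0) collection (I0 = CLOSURE({[A' → . A]}), then GOTO on every symbol after a dot until no new states appear). It has 10 states:
  I0: { [A → . a e T], [A' → . A] }  — shift
  I1: { [A' → A .] }  — accept
  I2: { [A → a . e T] }  — shift
  I3: { [A → a e . T], [T → . T b], [T → . e], [T → . x b x] }  — shift
  I4: { [A → a e T .], [T → T . b] }  — shift, reduce
  I5: { [T → e .] }  — reduce
  I6: { [T → x . b x] }  — shift
  I7: { [T → x b . x] }  — shift
  I8: { [T → x b x .] }  — reduce
  I9: { [T → T b .] }  — reduce

No state contains more than one complete item.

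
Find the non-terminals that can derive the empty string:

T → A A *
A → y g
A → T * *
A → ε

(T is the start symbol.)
ε-productions: A → ε
So A is immediately nullable.
No further non-terminal can be added: every production for the remaining non-terminals contains a terminal or a non-nullable non-terminal.
Nullable = { 'A' }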